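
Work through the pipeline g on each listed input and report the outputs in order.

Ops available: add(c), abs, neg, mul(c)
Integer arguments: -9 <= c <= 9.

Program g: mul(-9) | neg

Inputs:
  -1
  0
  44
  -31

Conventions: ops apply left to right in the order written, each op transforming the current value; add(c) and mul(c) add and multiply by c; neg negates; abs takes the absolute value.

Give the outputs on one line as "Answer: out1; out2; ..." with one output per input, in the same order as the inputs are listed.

-9; 0; 396; -279

Execution, op by op:
  -1 -> 9 -> -9
  0 -> 0 -> 0
  44 -> -396 -> 396
  -31 -> 279 -> -279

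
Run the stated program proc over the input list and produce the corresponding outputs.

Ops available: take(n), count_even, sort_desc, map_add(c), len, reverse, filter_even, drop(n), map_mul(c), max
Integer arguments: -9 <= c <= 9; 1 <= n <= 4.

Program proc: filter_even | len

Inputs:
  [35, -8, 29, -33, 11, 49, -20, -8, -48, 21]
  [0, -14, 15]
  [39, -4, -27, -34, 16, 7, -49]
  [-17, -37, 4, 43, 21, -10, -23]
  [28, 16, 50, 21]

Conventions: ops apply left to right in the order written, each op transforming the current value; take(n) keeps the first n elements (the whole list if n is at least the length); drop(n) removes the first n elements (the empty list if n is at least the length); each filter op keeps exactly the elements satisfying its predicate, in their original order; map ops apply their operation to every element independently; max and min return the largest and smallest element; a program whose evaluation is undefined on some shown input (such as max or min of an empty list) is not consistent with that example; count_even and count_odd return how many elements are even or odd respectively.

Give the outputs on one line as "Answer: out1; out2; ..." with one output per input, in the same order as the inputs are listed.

Execution, op by op:
  [35, -8, 29, -33, 11, 49, -20, -8, -48, 21] -> [-8, -20, -8, -48] -> 4
  [0, -14, 15] -> [0, -14] -> 2
  [39, -4, -27, -34, 16, 7, -49] -> [-4, -34, 16] -> 3
  [-17, -37, 4, 43, 21, -10, -23] -> [4, -10] -> 2
  [28, 16, 50, 21] -> [28, 16, 50] -> 3

4; 2; 3; 2; 3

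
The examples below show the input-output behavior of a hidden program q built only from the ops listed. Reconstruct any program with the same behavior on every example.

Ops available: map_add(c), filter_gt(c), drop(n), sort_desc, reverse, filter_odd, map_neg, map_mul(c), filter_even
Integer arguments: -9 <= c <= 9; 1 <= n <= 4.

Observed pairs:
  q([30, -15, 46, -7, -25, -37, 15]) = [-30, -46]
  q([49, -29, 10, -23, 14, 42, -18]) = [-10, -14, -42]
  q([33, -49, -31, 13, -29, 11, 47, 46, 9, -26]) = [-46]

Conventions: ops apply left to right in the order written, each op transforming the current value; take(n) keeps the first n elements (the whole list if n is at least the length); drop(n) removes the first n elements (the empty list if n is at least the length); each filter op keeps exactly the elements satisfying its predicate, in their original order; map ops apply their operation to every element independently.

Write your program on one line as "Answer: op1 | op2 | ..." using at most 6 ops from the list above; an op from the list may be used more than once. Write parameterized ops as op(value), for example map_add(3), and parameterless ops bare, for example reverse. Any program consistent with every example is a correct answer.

filter_gt(-6) | reverse | map_neg | sort_desc | filter_even

Check, running the answer program on each example:
  [30, -15, 46, -7, -25, -37, 15] -> [30, 46, 15] -> [15, 46, 30] -> [-15, -46, -30] -> [-15, -30, -46] -> [-30, -46]
  [49, -29, 10, -23, 14, 42, -18] -> [49, 10, 14, 42] -> [42, 14, 10, 49] -> [-42, -14, -10, -49] -> [-10, -14, -42, -49] -> [-10, -14, -42]
  [33, -49, -31, 13, -29, 11, 47, 46, 9, -26] -> [33, 13, 11, 47, 46, 9] -> [9, 46, 47, 11, 13, 33] -> [-9, -46, -47, -11, -13, -33] -> [-9, -11, -13, -33, -46, -47] -> [-46]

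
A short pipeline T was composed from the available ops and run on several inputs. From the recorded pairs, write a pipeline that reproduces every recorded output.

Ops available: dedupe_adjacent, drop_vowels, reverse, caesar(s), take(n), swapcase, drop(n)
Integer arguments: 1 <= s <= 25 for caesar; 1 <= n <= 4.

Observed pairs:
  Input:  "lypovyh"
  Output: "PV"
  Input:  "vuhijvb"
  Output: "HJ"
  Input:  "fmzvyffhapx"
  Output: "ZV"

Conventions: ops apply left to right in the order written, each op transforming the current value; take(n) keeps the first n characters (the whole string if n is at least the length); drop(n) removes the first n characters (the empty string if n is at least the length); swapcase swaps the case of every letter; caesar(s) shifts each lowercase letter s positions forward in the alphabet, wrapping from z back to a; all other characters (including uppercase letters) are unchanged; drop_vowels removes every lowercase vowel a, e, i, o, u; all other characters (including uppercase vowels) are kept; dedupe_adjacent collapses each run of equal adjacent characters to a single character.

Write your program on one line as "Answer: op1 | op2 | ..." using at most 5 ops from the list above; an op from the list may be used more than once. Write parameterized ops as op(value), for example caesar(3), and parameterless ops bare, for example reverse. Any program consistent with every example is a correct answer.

drop(2) | drop_vowels | swapcase | take(2)

Check, running the answer program on each example:
  "lypovyh" -> "povyh" -> "pvyh" -> "PVYH" -> "PV"
  "vuhijvb" -> "hijvb" -> "hjvb" -> "HJVB" -> "HJ"
  "fmzvyffhapx" -> "zvyffhapx" -> "zvyffhpx" -> "ZVYFFHPX" -> "ZV"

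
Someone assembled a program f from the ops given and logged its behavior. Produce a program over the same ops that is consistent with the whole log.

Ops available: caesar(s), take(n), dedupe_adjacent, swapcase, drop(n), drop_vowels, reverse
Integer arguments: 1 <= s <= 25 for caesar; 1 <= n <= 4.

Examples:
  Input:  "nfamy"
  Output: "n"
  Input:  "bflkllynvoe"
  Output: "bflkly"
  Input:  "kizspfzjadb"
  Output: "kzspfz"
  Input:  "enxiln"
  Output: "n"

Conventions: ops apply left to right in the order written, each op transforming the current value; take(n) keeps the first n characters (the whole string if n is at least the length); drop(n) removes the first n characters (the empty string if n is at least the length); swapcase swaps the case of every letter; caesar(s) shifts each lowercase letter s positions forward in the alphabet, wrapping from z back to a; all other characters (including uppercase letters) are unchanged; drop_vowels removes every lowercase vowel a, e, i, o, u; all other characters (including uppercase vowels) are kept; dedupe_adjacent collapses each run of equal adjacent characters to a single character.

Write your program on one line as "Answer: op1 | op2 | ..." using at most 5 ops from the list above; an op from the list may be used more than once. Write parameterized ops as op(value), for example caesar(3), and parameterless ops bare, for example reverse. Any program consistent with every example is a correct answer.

reverse | drop(4) | dedupe_adjacent | reverse | drop_vowels

Check, running the answer program on each example:
  "nfamy" -> "ymafn" -> "n" -> "n" -> "n" -> "n"
  "bflkllynvoe" -> "eovnyllklfb" -> "yllklfb" -> "ylklfb" -> "bflkly" -> "bflkly"
  "kizspfzjadb" -> "bdajzfpszik" -> "zfpszik" -> "zfpszik" -> "kizspfz" -> "kzspfz"
  "enxiln" -> "nlixne" -> "ne" -> "ne" -> "en" -> "n"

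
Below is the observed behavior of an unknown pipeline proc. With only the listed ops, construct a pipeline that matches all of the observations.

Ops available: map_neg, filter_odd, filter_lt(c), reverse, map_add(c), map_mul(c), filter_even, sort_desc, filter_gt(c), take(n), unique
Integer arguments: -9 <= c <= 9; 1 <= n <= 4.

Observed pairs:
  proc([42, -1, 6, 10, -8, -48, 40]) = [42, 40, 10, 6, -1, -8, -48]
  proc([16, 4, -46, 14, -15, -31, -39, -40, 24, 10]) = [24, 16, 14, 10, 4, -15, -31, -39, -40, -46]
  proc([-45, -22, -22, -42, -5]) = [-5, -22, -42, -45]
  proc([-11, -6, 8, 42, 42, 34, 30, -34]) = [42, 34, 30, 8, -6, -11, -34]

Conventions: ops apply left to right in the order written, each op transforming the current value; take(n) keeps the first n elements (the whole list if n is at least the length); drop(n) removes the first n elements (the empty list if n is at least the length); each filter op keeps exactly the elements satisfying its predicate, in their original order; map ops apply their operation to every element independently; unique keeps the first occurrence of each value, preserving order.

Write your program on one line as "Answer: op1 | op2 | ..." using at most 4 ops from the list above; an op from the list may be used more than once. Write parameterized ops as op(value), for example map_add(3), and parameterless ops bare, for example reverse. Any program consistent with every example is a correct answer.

reverse | unique | sort_desc

Check, running the answer program on each example:
  [42, -1, 6, 10, -8, -48, 40] -> [40, -48, -8, 10, 6, -1, 42] -> [40, -48, -8, 10, 6, -1, 42] -> [42, 40, 10, 6, -1, -8, -48]
  [16, 4, -46, 14, -15, -31, -39, -40, 24, 10] -> [10, 24, -40, -39, -31, -15, 14, -46, 4, 16] -> [10, 24, -40, -39, -31, -15, 14, -46, 4, 16] -> [24, 16, 14, 10, 4, -15, -31, -39, -40, -46]
  [-45, -22, -22, -42, -5] -> [-5, -42, -22, -22, -45] -> [-5, -42, -22, -45] -> [-5, -22, -42, -45]
  [-11, -6, 8, 42, 42, 34, 30, -34] -> [-34, 30, 34, 42, 42, 8, -6, -11] -> [-34, 30, 34, 42, 8, -6, -11] -> [42, 34, 30, 8, -6, -11, -34]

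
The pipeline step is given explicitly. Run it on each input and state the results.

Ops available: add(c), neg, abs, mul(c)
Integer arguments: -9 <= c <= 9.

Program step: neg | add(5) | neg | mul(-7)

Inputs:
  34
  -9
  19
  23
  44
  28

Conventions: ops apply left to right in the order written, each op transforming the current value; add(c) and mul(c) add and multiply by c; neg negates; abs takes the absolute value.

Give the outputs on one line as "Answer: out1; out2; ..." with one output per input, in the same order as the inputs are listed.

-203; 98; -98; -126; -273; -161

Execution, op by op:
  34 -> -34 -> -29 -> 29 -> -203
  -9 -> 9 -> 14 -> -14 -> 98
  19 -> -19 -> -14 -> 14 -> -98
  23 -> -23 -> -18 -> 18 -> -126
  44 -> -44 -> -39 -> 39 -> -273
  28 -> -28 -> -23 -> 23 -> -161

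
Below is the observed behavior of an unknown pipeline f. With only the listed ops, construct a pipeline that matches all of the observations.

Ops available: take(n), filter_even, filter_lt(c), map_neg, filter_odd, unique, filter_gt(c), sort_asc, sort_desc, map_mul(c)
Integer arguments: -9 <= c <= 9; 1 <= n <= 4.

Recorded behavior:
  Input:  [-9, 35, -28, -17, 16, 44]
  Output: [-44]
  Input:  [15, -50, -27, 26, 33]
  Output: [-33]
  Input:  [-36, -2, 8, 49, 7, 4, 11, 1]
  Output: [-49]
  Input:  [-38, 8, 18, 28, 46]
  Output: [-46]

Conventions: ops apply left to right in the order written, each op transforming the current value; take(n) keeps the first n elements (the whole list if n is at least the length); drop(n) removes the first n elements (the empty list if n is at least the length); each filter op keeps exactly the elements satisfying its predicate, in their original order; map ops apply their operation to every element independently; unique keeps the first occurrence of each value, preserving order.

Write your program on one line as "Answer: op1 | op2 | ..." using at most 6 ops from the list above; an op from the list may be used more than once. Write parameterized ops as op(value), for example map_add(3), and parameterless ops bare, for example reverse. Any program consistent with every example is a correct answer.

sort_asc | map_neg | sort_asc | filter_lt(5) | take(1)

Check, running the answer program on each example:
  [-9, 35, -28, -17, 16, 44] -> [-28, -17, -9, 16, 35, 44] -> [28, 17, 9, -16, -35, -44] -> [-44, -35, -16, 9, 17, 28] -> [-44, -35, -16] -> [-44]
  [15, -50, -27, 26, 33] -> [-50, -27, 15, 26, 33] -> [50, 27, -15, -26, -33] -> [-33, -26, -15, 27, 50] -> [-33, -26, -15] -> [-33]
  [-36, -2, 8, 49, 7, 4, 11, 1] -> [-36, -2, 1, 4, 7, 8, 11, 49] -> [36, 2, -1, -4, -7, -8, -11, -49] -> [-49, -11, -8, -7, -4, -1, 2, 36] -> [-49, -11, -8, -7, -4, -1, 2] -> [-49]
  [-38, 8, 18, 28, 46] -> [-38, 8, 18, 28, 46] -> [38, -8, -18, -28, -46] -> [-46, -28, -18, -8, 38] -> [-46, -28, -18, -8] -> [-46]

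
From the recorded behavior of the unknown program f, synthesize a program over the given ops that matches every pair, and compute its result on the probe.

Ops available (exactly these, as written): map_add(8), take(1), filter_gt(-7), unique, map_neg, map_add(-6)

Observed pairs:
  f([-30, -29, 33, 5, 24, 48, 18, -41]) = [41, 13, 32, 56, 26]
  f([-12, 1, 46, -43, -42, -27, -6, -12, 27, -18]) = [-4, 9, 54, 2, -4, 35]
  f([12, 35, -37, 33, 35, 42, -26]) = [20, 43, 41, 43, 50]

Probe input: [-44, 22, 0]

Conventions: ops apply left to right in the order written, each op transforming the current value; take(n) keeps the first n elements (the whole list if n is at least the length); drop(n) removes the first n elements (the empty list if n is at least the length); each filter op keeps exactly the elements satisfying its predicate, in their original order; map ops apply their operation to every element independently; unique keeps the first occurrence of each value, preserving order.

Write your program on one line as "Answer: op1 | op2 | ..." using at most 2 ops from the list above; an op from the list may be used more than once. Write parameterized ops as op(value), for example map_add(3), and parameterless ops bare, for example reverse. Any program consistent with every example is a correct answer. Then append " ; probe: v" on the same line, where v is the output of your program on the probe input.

map_add(8) | filter_gt(-7) ; probe: [30, 8]

Check, running the answer program on each example:
  [-30, -29, 33, 5, 24, 48, 18, -41] -> [-22, -21, 41, 13, 32, 56, 26, -33] -> [41, 13, 32, 56, 26]
  [-12, 1, 46, -43, -42, -27, -6, -12, 27, -18] -> [-4, 9, 54, -35, -34, -19, 2, -4, 35, -10] -> [-4, 9, 54, 2, -4, 35]
  [12, 35, -37, 33, 35, 42, -26] -> [20, 43, -29, 41, 43, 50, -18] -> [20, 43, 41, 43, 50]
  probe: [-44, 22, 0] -> [-36, 30, 8] -> [30, 8]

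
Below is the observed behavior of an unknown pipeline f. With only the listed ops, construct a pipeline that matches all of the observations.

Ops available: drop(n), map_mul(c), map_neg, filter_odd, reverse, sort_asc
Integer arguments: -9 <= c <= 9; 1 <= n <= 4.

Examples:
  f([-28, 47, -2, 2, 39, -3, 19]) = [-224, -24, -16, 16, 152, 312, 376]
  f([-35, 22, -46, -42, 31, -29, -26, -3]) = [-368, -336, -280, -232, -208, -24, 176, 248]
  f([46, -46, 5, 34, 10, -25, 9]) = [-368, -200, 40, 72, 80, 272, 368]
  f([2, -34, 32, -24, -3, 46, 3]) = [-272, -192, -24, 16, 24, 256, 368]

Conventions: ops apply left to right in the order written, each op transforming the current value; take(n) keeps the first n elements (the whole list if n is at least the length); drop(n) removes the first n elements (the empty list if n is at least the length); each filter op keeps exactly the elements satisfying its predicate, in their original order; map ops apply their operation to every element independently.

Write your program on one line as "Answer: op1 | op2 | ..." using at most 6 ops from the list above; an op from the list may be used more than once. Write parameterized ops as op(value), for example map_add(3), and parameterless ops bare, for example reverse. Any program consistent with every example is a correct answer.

reverse | map_neg | map_mul(-8) | reverse | sort_asc

Check, running the answer program on each example:
  [-28, 47, -2, 2, 39, -3, 19] -> [19, -3, 39, 2, -2, 47, -28] -> [-19, 3, -39, -2, 2, -47, 28] -> [152, -24, 312, 16, -16, 376, -224] -> [-224, 376, -16, 16, 312, -24, 152] -> [-224, -24, -16, 16, 152, 312, 376]
  [-35, 22, -46, -42, 31, -29, -26, -3] -> [-3, -26, -29, 31, -42, -46, 22, -35] -> [3, 26, 29, -31, 42, 46, -22, 35] -> [-24, -208, -232, 248, -336, -368, 176, -280] -> [-280, 176, -368, -336, 248, -232, -208, -24] -> [-368, -336, -280, -232, -208, -24, 176, 248]
  [46, -46, 5, 34, 10, -25, 9] -> [9, -25, 10, 34, 5, -46, 46] -> [-9, 25, -10, -34, -5, 46, -46] -> [72, -200, 80, 272, 40, -368, 368] -> [368, -368, 40, 272, 80, -200, 72] -> [-368, -200, 40, 72, 80, 272, 368]
  [2, -34, 32, -24, -3, 46, 3] -> [3, 46, -3, -24, 32, -34, 2] -> [-3, -46, 3, 24, -32, 34, -2] -> [24, 368, -24, -192, 256, -272, 16] -> [16, -272, 256, -192, -24, 368, 24] -> [-272, -192, -24, 16, 24, 256, 368]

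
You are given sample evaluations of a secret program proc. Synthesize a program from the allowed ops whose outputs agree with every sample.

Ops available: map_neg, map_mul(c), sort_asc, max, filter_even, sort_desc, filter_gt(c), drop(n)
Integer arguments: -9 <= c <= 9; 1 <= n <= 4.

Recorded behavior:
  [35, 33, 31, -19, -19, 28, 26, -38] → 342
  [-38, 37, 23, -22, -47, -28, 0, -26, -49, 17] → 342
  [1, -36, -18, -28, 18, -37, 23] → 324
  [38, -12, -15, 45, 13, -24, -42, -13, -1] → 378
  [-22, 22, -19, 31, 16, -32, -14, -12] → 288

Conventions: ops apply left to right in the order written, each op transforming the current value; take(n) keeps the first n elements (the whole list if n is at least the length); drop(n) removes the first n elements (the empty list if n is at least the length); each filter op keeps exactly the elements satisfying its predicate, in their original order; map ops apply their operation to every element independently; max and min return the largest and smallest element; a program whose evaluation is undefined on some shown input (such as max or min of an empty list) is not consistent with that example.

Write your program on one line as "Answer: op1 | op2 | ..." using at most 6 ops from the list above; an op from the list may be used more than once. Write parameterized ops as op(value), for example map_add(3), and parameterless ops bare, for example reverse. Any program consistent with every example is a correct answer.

map_neg | filter_even | map_mul(9) | filter_gt(-7) | filter_gt(1) | max

Check, running the answer program on each example:
  [35, 33, 31, -19, -19, 28, 26, -38] -> [-35, -33, -31, 19, 19, -28, -26, 38] -> [-28, -26, 38] -> [-252, -234, 342] -> [342] -> [342] -> 342
  [-38, 37, 23, -22, -47, -28, 0, -26, -49, 17] -> [38, -37, -23, 22, 47, 28, 0, 26, 49, -17] -> [38, 22, 28, 0, 26] -> [342, 198, 252, 0, 234] -> [342, 198, 252, 0, 234] -> [342, 198, 252, 234] -> 342
  [1, -36, -18, -28, 18, -37, 23] -> [-1, 36, 18, 28, -18, 37, -23] -> [36, 18, 28, -18] -> [324, 162, 252, -162] -> [324, 162, 252] -> [324, 162, 252] -> 324
  [38, -12, -15, 45, 13, -24, -42, -13, -1] -> [-38, 12, 15, -45, -13, 24, 42, 13, 1] -> [-38, 12, 24, 42] -> [-342, 108, 216, 378] -> [108, 216, 378] -> [108, 216, 378] -> 378
  [-22, 22, -19, 31, 16, -32, -14, -12] -> [22, -22, 19, -31, -16, 32, 14, 12] -> [22, -22, -16, 32, 14, 12] -> [198, -198, -144, 288, 126, 108] -> [198, 288, 126, 108] -> [198, 288, 126, 108] -> 288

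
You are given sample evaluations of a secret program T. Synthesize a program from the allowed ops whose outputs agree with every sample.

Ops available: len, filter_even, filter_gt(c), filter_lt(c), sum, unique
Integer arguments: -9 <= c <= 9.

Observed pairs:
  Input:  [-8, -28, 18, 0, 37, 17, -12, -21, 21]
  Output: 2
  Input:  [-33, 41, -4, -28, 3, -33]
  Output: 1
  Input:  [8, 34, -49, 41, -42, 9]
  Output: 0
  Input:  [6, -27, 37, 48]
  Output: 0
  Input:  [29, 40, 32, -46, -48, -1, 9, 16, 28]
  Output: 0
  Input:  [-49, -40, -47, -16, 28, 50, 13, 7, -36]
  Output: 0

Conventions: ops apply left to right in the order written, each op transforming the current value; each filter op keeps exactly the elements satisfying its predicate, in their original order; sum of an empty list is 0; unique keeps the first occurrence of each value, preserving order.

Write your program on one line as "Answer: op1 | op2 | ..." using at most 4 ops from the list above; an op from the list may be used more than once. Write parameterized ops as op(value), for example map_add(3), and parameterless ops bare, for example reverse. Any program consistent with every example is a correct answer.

filter_gt(-9) | filter_lt(6) | filter_even | len

Check, running the answer program on each example:
  [-8, -28, 18, 0, 37, 17, -12, -21, 21] -> [-8, 18, 0, 37, 17, 21] -> [-8, 0] -> [-8, 0] -> 2
  [-33, 41, -4, -28, 3, -33] -> [41, -4, 3] -> [-4, 3] -> [-4] -> 1
  [8, 34, -49, 41, -42, 9] -> [8, 34, 41, 9] -> [] -> [] -> 0
  [6, -27, 37, 48] -> [6, 37, 48] -> [] -> [] -> 0
  [29, 40, 32, -46, -48, -1, 9, 16, 28] -> [29, 40, 32, -1, 9, 16, 28] -> [-1] -> [] -> 0
  [-49, -40, -47, -16, 28, 50, 13, 7, -36] -> [28, 50, 13, 7] -> [] -> [] -> 0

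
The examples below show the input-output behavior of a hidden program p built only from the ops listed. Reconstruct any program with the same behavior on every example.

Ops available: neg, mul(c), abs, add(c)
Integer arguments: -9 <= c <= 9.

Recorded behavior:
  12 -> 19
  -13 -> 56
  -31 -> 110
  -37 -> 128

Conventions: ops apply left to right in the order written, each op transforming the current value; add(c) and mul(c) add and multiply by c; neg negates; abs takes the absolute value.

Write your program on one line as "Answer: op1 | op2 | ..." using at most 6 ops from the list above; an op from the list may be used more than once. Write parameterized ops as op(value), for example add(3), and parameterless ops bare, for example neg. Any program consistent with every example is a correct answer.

add(-5) | mul(3) | add(-2) | neg | abs

Check, running the answer program on each example:
  12 -> 7 -> 21 -> 19 -> -19 -> 19
  -13 -> -18 -> -54 -> -56 -> 56 -> 56
  -31 -> -36 -> -108 -> -110 -> 110 -> 110
  -37 -> -42 -> -126 -> -128 -> 128 -> 128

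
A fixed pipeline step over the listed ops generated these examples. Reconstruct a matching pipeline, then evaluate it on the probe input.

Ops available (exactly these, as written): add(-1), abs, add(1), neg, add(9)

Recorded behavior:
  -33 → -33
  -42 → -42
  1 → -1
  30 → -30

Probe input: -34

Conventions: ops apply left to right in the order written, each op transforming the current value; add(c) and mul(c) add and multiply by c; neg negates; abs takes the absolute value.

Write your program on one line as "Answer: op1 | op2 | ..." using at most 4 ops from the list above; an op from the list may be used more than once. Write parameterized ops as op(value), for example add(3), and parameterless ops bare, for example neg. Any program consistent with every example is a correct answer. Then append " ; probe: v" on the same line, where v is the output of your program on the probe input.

neg | abs | neg ; probe: -34

Check, running the answer program on each example:
  -33 -> 33 -> 33 -> -33
  -42 -> 42 -> 42 -> -42
  1 -> -1 -> 1 -> -1
  30 -> -30 -> 30 -> -30
  probe: -34 -> 34 -> 34 -> -34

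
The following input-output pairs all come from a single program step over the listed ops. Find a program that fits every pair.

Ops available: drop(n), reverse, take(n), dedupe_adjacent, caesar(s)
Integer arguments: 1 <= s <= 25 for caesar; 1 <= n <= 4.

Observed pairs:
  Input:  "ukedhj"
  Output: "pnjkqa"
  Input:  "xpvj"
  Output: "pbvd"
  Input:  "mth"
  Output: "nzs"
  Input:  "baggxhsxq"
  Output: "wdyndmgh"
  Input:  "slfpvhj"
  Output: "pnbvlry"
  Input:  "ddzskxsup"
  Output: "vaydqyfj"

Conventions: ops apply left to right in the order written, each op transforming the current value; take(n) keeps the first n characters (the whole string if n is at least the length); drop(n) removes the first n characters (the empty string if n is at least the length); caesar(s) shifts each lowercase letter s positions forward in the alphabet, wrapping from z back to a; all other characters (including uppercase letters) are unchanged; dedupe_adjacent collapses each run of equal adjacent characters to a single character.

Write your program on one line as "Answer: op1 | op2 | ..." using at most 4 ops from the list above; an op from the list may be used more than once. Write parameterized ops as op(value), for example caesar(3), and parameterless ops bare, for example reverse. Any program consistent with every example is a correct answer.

reverse | dedupe_adjacent | caesar(6)

Check, running the answer program on each example:
  "ukedhj" -> "jhdeku" -> "jhdeku" -> "pnjkqa"
  "xpvj" -> "jvpx" -> "jvpx" -> "pbvd"
  "mth" -> "htm" -> "htm" -> "nzs"
  "baggxhsxq" -> "qxshxggab" -> "qxshxgab" -> "wdyndmgh"
  "slfpvhj" -> "jhvpfls" -> "jhvpfls" -> "pnbvlry"
  "ddzskxsup" -> "pusxkszdd" -> "pusxkszd" -> "vaydqyfj"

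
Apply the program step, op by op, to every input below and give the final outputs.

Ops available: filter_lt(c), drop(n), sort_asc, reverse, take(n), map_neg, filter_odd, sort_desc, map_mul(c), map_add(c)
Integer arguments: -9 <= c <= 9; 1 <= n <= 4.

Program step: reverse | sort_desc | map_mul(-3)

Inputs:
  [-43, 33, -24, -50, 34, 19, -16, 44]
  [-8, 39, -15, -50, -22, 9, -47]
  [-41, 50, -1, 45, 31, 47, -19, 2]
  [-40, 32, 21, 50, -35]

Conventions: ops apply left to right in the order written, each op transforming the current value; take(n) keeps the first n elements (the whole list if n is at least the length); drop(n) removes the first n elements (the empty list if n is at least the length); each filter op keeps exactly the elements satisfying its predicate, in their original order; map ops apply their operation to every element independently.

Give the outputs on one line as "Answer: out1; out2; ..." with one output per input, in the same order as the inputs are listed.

[-132, -102, -99, -57, 48, 72, 129, 150]; [-117, -27, 24, 45, 66, 141, 150]; [-150, -141, -135, -93, -6, 3, 57, 123]; [-150, -96, -63, 105, 120]

Execution, op by op:
  [-43, 33, -24, -50, 34, 19, -16, 44] -> [44, -16, 19, 34, -50, -24, 33, -43] -> [44, 34, 33, 19, -16, -24, -43, -50] -> [-132, -102, -99, -57, 48, 72, 129, 150]
  [-8, 39, -15, -50, -22, 9, -47] -> [-47, 9, -22, -50, -15, 39, -8] -> [39, 9, -8, -15, -22, -47, -50] -> [-117, -27, 24, 45, 66, 141, 150]
  [-41, 50, -1, 45, 31, 47, -19, 2] -> [2, -19, 47, 31, 45, -1, 50, -41] -> [50, 47, 45, 31, 2, -1, -19, -41] -> [-150, -141, -135, -93, -6, 3, 57, 123]
  [-40, 32, 21, 50, -35] -> [-35, 50, 21, 32, -40] -> [50, 32, 21, -35, -40] -> [-150, -96, -63, 105, 120]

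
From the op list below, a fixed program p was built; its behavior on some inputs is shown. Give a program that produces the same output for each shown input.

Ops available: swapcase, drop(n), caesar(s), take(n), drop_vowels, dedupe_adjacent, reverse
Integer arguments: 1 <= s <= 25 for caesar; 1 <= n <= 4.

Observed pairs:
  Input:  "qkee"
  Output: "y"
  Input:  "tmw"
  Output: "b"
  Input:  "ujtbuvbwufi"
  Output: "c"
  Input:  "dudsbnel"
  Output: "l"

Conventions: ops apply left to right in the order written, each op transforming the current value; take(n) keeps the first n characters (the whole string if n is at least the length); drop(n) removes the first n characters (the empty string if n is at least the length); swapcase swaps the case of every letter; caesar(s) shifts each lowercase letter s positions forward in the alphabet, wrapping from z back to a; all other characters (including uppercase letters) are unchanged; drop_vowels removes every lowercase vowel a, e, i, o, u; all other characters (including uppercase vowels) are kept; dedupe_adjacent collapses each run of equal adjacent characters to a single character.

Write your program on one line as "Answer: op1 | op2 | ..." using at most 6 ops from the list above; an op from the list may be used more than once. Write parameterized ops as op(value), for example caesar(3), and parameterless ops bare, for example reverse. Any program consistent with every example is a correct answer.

caesar(2) | take(3) | reverse | caesar(6) | drop(2)

Check, running the answer program on each example:
  "qkee" -> "smgg" -> "smg" -> "gms" -> "msy" -> "y"
  "tmw" -> "voy" -> "voy" -> "yov" -> "eub" -> "b"
  "ujtbuvbwufi" -> "wlvdwxdywhk" -> "wlv" -> "vlw" -> "brc" -> "c"
  "dudsbnel" -> "fwfudpgn" -> "fwf" -> "fwf" -> "lcl" -> "l"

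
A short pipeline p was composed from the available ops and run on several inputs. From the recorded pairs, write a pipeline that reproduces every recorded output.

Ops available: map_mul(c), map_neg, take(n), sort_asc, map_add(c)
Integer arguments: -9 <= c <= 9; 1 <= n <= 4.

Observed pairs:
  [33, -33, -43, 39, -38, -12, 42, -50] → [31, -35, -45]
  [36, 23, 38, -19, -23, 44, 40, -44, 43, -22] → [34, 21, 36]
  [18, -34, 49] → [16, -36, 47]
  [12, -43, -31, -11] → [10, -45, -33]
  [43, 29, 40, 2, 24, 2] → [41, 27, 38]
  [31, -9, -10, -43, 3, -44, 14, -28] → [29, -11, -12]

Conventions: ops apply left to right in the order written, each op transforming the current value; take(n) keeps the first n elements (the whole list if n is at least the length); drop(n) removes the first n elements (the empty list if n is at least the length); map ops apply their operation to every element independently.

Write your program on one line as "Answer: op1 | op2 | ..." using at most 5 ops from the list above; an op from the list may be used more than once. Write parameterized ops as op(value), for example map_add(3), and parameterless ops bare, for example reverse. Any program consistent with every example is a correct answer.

map_neg | map_add(2) | map_neg | take(3)

Check, running the answer program on each example:
  [33, -33, -43, 39, -38, -12, 42, -50] -> [-33, 33, 43, -39, 38, 12, -42, 50] -> [-31, 35, 45, -37, 40, 14, -40, 52] -> [31, -35, -45, 37, -40, -14, 40, -52] -> [31, -35, -45]
  [36, 23, 38, -19, -23, 44, 40, -44, 43, -22] -> [-36, -23, -38, 19, 23, -44, -40, 44, -43, 22] -> [-34, -21, -36, 21, 25, -42, -38, 46, -41, 24] -> [34, 21, 36, -21, -25, 42, 38, -46, 41, -24] -> [34, 21, 36]
  [18, -34, 49] -> [-18, 34, -49] -> [-16, 36, -47] -> [16, -36, 47] -> [16, -36, 47]
  [12, -43, -31, -11] -> [-12, 43, 31, 11] -> [-10, 45, 33, 13] -> [10, -45, -33, -13] -> [10, -45, -33]
  [43, 29, 40, 2, 24, 2] -> [-43, -29, -40, -2, -24, -2] -> [-41, -27, -38, 0, -22, 0] -> [41, 27, 38, 0, 22, 0] -> [41, 27, 38]
  [31, -9, -10, -43, 3, -44, 14, -28] -> [-31, 9, 10, 43, -3, 44, -14, 28] -> [-29, 11, 12, 45, -1, 46, -12, 30] -> [29, -11, -12, -45, 1, -46, 12, -30] -> [29, -11, -12]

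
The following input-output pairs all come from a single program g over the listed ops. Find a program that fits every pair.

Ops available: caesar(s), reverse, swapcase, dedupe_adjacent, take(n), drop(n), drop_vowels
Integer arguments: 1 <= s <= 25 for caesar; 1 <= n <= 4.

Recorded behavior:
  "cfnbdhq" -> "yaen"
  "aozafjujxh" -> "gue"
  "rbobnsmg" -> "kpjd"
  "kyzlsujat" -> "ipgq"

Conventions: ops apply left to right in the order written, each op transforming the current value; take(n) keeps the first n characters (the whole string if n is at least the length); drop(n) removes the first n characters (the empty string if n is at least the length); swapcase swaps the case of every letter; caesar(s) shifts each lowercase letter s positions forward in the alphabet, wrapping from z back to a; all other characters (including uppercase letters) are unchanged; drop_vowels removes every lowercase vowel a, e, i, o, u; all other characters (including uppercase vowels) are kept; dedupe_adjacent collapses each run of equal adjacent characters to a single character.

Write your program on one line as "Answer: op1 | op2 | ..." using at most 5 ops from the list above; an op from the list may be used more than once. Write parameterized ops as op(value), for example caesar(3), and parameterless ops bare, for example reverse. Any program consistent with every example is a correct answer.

drop_vowels | drop(3) | caesar(20) | caesar(3)

Check, running the answer program on each example:
  "cfnbdhq" -> "cfnbdhq" -> "bdhq" -> "vxbk" -> "yaen"
  "aozafjujxh" -> "zfjjxh" -> "jxh" -> "drb" -> "gue"
  "rbobnsmg" -> "rbbnsmg" -> "nsmg" -> "hmga" -> "kpjd"
  "kyzlsujat" -> "kyzlsjt" -> "lsjt" -> "fmdn" -> "ipgq"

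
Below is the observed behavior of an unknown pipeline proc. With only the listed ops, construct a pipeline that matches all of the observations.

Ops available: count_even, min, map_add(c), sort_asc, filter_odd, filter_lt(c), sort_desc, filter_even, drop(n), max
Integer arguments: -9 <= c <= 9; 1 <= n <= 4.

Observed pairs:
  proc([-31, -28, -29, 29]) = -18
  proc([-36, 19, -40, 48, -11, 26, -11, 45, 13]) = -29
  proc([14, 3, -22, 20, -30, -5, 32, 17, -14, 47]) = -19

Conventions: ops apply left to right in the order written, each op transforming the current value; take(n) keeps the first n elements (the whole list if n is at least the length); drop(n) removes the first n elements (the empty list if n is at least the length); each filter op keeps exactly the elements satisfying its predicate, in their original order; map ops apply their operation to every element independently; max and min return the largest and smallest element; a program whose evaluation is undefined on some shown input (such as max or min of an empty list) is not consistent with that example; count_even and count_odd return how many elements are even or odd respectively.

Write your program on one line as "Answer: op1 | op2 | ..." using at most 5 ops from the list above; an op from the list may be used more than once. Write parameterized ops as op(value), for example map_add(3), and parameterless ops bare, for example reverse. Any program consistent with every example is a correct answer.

map_add(6) | drop(2) | sort_asc | map_add(5) | min

Check, running the answer program on each example:
  [-31, -28, -29, 29] -> [-25, -22, -23, 35] -> [-23, 35] -> [-23, 35] -> [-18, 40] -> -18
  [-36, 19, -40, 48, -11, 26, -11, 45, 13] -> [-30, 25, -34, 54, -5, 32, -5, 51, 19] -> [-34, 54, -5, 32, -5, 51, 19] -> [-34, -5, -5, 19, 32, 51, 54] -> [-29, 0, 0, 24, 37, 56, 59] -> -29
  [14, 3, -22, 20, -30, -5, 32, 17, -14, 47] -> [20, 9, -16, 26, -24, 1, 38, 23, -8, 53] -> [-16, 26, -24, 1, 38, 23, -8, 53] -> [-24, -16, -8, 1, 23, 26, 38, 53] -> [-19, -11, -3, 6, 28, 31, 43, 58] -> -19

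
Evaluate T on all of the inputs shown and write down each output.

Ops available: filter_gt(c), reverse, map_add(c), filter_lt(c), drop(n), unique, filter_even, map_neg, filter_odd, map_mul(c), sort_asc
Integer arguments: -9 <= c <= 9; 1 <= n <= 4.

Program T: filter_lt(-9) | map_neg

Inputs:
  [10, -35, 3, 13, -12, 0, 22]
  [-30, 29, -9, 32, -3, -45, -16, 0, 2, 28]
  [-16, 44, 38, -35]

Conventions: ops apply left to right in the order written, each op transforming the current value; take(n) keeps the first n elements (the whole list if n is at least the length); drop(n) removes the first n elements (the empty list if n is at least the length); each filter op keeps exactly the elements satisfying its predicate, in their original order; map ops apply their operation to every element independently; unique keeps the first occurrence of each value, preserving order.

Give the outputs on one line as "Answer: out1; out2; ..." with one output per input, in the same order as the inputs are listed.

[35, 12]; [30, 45, 16]; [16, 35]

Execution, op by op:
  [10, -35, 3, 13, -12, 0, 22] -> [-35, -12] -> [35, 12]
  [-30, 29, -9, 32, -3, -45, -16, 0, 2, 28] -> [-30, -45, -16] -> [30, 45, 16]
  [-16, 44, 38, -35] -> [-16, -35] -> [16, 35]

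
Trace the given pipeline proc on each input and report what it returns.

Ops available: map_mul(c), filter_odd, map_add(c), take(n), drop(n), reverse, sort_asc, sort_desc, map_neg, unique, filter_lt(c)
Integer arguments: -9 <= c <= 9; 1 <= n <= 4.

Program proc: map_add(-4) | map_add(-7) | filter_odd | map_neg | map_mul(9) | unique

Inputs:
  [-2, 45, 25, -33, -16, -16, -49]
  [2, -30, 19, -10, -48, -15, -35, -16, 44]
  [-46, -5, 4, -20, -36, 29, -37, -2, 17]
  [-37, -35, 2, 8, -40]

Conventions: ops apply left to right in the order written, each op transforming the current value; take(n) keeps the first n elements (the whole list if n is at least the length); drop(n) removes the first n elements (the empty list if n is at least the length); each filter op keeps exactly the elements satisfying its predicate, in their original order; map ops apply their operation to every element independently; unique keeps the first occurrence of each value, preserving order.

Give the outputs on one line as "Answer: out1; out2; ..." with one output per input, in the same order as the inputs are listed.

[117, 243]; [81, 369, 189, 531, 243, -297]; [513, 63, 279, 423, 117]; [81, 27, 459]

Execution, op by op:
  [-2, 45, 25, -33, -16, -16, -49] -> [-6, 41, 21, -37, -20, -20, -53] -> [-13, 34, 14, -44, -27, -27, -60] -> [-13, -27, -27] -> [13, 27, 27] -> [117, 243, 243] -> [117, 243]
  [2, -30, 19, -10, -48, -15, -35, -16, 44] -> [-2, -34, 15, -14, -52, -19, -39, -20, 40] -> [-9, -41, 8, -21, -59, -26, -46, -27, 33] -> [-9, -41, -21, -59, -27, 33] -> [9, 41, 21, 59, 27, -33] -> [81, 369, 189, 531, 243, -297] -> [81, 369, 189, 531, 243, -297]
  [-46, -5, 4, -20, -36, 29, -37, -2, 17] -> [-50, -9, 0, -24, -40, 25, -41, -6, 13] -> [-57, -16, -7, -31, -47, 18, -48, -13, 6] -> [-57, -7, -31, -47, -13] -> [57, 7, 31, 47, 13] -> [513, 63, 279, 423, 117] -> [513, 63, 279, 423, 117]
  [-37, -35, 2, 8, -40] -> [-41, -39, -2, 4, -44] -> [-48, -46, -9, -3, -51] -> [-9, -3, -51] -> [9, 3, 51] -> [81, 27, 459] -> [81, 27, 459]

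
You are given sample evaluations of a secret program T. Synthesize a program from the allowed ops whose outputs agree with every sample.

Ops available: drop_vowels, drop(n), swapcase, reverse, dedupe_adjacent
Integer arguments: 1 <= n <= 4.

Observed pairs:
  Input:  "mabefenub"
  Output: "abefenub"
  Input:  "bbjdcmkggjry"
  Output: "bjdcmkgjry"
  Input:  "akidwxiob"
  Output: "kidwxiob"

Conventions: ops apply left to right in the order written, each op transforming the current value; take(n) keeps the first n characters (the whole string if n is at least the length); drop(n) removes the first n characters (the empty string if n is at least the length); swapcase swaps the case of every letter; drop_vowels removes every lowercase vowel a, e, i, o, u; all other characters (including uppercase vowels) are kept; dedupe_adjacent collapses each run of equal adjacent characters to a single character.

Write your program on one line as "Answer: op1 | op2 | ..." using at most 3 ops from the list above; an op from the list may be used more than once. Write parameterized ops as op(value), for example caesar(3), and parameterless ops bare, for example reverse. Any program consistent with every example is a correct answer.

drop(1) | dedupe_adjacent

Check, running the answer program on each example:
  "mabefenub" -> "abefenub" -> "abefenub"
  "bbjdcmkggjry" -> "bjdcmkggjry" -> "bjdcmkgjry"
  "akidwxiob" -> "kidwxiob" -> "kidwxiob"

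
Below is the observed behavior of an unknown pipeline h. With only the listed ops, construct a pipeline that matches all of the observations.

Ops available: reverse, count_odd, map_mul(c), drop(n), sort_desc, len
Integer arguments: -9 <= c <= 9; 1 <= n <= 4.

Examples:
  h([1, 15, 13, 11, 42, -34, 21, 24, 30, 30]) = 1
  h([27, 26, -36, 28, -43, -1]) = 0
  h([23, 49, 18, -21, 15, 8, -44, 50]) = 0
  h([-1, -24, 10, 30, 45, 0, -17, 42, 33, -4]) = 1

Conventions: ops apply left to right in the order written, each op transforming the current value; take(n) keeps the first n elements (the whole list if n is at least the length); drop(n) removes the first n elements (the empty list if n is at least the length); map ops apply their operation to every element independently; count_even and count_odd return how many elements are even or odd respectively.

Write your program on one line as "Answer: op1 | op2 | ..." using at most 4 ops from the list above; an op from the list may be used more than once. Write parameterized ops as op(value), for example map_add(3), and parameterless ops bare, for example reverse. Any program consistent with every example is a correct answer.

drop(4) | drop(2) | drop(3) | len

Check, running the answer program on each example:
  [1, 15, 13, 11, 42, -34, 21, 24, 30, 30] -> [42, -34, 21, 24, 30, 30] -> [21, 24, 30, 30] -> [30] -> 1
  [27, 26, -36, 28, -43, -1] -> [-43, -1] -> [] -> [] -> 0
  [23, 49, 18, -21, 15, 8, -44, 50] -> [15, 8, -44, 50] -> [-44, 50] -> [] -> 0
  [-1, -24, 10, 30, 45, 0, -17, 42, 33, -4] -> [45, 0, -17, 42, 33, -4] -> [-17, 42, 33, -4] -> [-4] -> 1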